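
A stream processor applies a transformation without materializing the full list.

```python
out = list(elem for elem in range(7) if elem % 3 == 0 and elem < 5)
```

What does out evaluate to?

Step 1: Filter range(7) where elem % 3 == 0 and elem < 5:
  elem=0: both conditions met, included
  elem=1: excluded (1 % 3 != 0)
  elem=2: excluded (2 % 3 != 0)
  elem=3: both conditions met, included
  elem=4: excluded (4 % 3 != 0)
  elem=5: excluded (5 % 3 != 0, 5 >= 5)
  elem=6: excluded (6 >= 5)
Therefore out = [0, 3].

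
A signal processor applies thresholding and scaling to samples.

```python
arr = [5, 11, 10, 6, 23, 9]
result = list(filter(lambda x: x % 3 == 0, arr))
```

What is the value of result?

Step 1: Filter elements divisible by 3:
  5 % 3 = 2: removed
  11 % 3 = 2: removed
  10 % 3 = 1: removed
  6 % 3 = 0: kept
  23 % 3 = 2: removed
  9 % 3 = 0: kept
Therefore result = [6, 9].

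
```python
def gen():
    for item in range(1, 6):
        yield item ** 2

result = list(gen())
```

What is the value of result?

Step 1: For each item in range(1, 6), yield item**2:
  item=1: yield 1**2 = 1
  item=2: yield 2**2 = 4
  item=3: yield 3**2 = 9
  item=4: yield 4**2 = 16
  item=5: yield 5**2 = 25
Therefore result = [1, 4, 9, 16, 25].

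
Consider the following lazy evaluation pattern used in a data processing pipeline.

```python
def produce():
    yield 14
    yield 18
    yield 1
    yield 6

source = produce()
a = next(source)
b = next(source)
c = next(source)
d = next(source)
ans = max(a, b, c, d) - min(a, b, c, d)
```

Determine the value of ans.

Step 1: Create generator and consume all values:
  a = next(source) = 14
  b = next(source) = 18
  c = next(source) = 1
  d = next(source) = 6
Step 2: max = 18, min = 1, ans = 18 - 1 = 17.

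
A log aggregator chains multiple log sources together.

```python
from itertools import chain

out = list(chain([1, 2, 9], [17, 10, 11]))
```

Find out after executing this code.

Step 1: chain() concatenates iterables: [1, 2, 9] + [17, 10, 11].
Therefore out = [1, 2, 9, 17, 10, 11].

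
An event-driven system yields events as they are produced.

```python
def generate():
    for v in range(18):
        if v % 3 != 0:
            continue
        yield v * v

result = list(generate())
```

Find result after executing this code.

Step 1: Only yield v**2 when v is divisible by 3:
  v=0: 0 % 3 == 0, yield 0**2 = 0
  v=3: 3 % 3 == 0, yield 3**2 = 9
  v=6: 6 % 3 == 0, yield 6**2 = 36
  v=9: 9 % 3 == 0, yield 9**2 = 81
  v=12: 12 % 3 == 0, yield 12**2 = 144
  v=15: 15 % 3 == 0, yield 15**2 = 225
Therefore result = [0, 9, 36, 81, 144, 225].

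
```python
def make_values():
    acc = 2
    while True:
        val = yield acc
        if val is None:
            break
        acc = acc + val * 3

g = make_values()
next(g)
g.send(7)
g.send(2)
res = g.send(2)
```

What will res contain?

Step 1: next() -> yield acc=2.
Step 2: send(7) -> val=7, acc = 2 + 7*3 = 23, yield 23.
Step 3: send(2) -> val=2, acc = 23 + 2*3 = 29, yield 29.
Step 4: send(2) -> val=2, acc = 29 + 2*3 = 35, yield 35.
Therefore res = 35.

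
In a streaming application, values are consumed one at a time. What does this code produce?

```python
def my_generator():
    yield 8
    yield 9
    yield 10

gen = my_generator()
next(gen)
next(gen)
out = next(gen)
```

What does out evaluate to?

Step 1: my_generator() creates a generator.
Step 2: next(gen) yields 8 (consumed and discarded).
Step 3: next(gen) yields 9 (consumed and discarded).
Step 4: next(gen) yields 10, assigned to out.
Therefore out = 10.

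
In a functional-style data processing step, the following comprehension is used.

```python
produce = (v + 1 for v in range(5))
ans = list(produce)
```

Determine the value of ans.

Step 1: For each v in range(5), compute v+1:
  v=0: 0+1 = 1
  v=1: 1+1 = 2
  v=2: 2+1 = 3
  v=3: 3+1 = 4
  v=4: 4+1 = 5
Therefore ans = [1, 2, 3, 4, 5].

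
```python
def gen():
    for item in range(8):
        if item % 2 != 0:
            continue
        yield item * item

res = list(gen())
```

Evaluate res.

Step 1: Only yield item**2 when item is divisible by 2:
  item=0: 0 % 2 == 0, yield 0**2 = 0
  item=2: 2 % 2 == 0, yield 2**2 = 4
  item=4: 4 % 2 == 0, yield 4**2 = 16
  item=6: 6 % 2 == 0, yield 6**2 = 36
Therefore res = [0, 4, 16, 36].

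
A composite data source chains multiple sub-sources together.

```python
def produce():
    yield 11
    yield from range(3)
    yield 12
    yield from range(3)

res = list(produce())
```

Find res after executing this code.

Step 1: Trace yields in order:
  yield 11
  yield 0
  yield 1
  yield 2
  yield 12
  yield 0
  yield 1
  yield 2
Therefore res = [11, 0, 1, 2, 12, 0, 1, 2].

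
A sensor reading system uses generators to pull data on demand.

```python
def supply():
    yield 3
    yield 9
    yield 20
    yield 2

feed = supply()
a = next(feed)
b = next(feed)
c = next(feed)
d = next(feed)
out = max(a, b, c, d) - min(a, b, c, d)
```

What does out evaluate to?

Step 1: Create generator and consume all values:
  a = next(feed) = 3
  b = next(feed) = 9
  c = next(feed) = 20
  d = next(feed) = 2
Step 2: max = 20, min = 2, out = 20 - 2 = 18.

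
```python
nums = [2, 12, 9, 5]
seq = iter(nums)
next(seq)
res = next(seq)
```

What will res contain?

Step 1: Create iterator over [2, 12, 9, 5].
Step 2: next() consumes 2.
Step 3: next() returns 12.
Therefore res = 12.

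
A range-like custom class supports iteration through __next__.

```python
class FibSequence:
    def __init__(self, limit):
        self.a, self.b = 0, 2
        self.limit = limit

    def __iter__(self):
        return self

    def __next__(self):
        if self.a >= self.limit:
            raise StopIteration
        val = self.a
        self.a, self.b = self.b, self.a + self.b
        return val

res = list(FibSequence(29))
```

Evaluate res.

Step 1: Fibonacci-like sequence (a=0, b=2) until >= 29:
  Yield 0, then a,b = 2,2
  Yield 2, then a,b = 2,4
  Yield 2, then a,b = 4,6
  Yield 4, then a,b = 6,10
  Yield 6, then a,b = 10,16
  Yield 10, then a,b = 16,26
  Yield 16, then a,b = 26,42
  Yield 26, then a,b = 42,68
Step 2: 42 >= 29, stop.
Therefore res = [0, 2, 2, 4, 6, 10, 16, 26].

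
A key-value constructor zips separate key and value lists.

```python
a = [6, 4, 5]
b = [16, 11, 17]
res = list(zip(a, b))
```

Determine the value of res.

Step 1: zip pairs elements at same index:
  Index 0: (6, 16)
  Index 1: (4, 11)
  Index 2: (5, 17)
Therefore res = [(6, 16), (4, 11), (5, 17)].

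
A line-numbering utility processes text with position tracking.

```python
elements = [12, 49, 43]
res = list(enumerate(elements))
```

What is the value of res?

Step 1: enumerate pairs each element with its index:
  (0, 12)
  (1, 49)
  (2, 43)
Therefore res = [(0, 12), (1, 49), (2, 43)].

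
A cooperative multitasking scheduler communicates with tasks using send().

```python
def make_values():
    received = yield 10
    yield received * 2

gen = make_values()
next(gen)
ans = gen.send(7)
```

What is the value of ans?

Step 1: next(gen) advances to first yield, producing 10.
Step 2: send(7) resumes, received = 7.
Step 3: yield received * 2 = 7 * 2 = 14.
Therefore ans = 14.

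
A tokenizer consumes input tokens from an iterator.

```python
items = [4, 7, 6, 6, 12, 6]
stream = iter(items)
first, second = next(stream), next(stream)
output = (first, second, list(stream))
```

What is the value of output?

Step 1: Create iterator over [4, 7, 6, 6, 12, 6].
Step 2: first = 4, second = 7.
Step 3: Remaining elements: [6, 6, 12, 6].
Therefore output = (4, 7, [6, 6, 12, 6]).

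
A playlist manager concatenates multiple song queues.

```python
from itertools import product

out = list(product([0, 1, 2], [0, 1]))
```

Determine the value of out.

Step 1: product([0, 1, 2], [0, 1]) gives all pairs:
  (0, 0)
  (0, 1)
  (1, 0)
  (1, 1)
  (2, 0)
  (2, 1)
Therefore out = [(0, 0), (0, 1), (1, 0), (1, 1), (2, 0), (2, 1)].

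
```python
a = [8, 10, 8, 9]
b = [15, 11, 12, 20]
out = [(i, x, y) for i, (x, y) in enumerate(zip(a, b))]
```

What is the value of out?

Step 1: enumerate(zip(a, b)) gives index with paired elements:
  i=0: (8, 15)
  i=1: (10, 11)
  i=2: (8, 12)
  i=3: (9, 20)
Therefore out = [(0, 8, 15), (1, 10, 11), (2, 8, 12), (3, 9, 20)].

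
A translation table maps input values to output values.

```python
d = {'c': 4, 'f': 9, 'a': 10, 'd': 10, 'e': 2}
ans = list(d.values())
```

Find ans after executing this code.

Step 1: d.values() returns the dictionary values in insertion order.
Therefore ans = [4, 9, 10, 10, 2].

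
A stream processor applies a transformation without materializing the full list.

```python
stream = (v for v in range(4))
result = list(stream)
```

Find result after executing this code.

Step 1: Generator expression iterates range(4): [0, 1, 2, 3].
Step 2: list() collects all values.
Therefore result = [0, 1, 2, 3].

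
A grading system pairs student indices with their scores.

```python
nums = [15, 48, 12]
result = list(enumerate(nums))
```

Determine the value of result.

Step 1: enumerate pairs each element with its index:
  (0, 15)
  (1, 48)
  (2, 12)
Therefore result = [(0, 15), (1, 48), (2, 12)].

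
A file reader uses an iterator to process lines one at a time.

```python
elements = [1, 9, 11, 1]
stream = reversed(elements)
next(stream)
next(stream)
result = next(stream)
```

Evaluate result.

Step 1: reversed([1, 9, 11, 1]) gives iterator: [1, 11, 9, 1].
Step 2: First next() = 1, second next() = 11.
Step 3: Third next() = 9.
Therefore result = 9.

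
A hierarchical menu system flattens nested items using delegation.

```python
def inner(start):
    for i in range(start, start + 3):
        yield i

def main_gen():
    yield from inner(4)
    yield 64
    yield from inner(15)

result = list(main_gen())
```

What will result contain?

Step 1: main_gen() delegates to inner(4):
  yield 4
  yield 5
  yield 6
Step 2: yield 64
Step 3: Delegates to inner(15):
  yield 15
  yield 16
  yield 17
Therefore result = [4, 5, 6, 64, 15, 16, 17].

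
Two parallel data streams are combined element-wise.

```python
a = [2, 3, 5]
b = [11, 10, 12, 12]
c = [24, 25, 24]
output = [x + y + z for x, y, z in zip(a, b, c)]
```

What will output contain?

Step 1: zip three lists (truncates to shortest, len=3):
  2 + 11 + 24 = 37
  3 + 10 + 25 = 38
  5 + 12 + 24 = 41
Therefore output = [37, 38, 41].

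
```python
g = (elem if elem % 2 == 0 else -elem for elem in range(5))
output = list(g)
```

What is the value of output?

Step 1: For each elem in range(5), yield elem if even, else -elem:
  elem=0: even, yield 0
  elem=1: odd, yield -1
  elem=2: even, yield 2
  elem=3: odd, yield -3
  elem=4: even, yield 4
Therefore output = [0, -1, 2, -3, 4].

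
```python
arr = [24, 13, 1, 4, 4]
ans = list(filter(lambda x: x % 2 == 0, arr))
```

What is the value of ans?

Step 1: Filter elements divisible by 2:
  24 % 2 = 0: kept
  13 % 2 = 1: removed
  1 % 2 = 1: removed
  4 % 2 = 0: kept
  4 % 2 = 0: kept
Therefore ans = [24, 4, 4].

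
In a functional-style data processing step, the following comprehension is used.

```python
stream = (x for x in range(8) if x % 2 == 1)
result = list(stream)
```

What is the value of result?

Step 1: Filter range(8) keeping only odd values:
  x=0: even, excluded
  x=1: odd, included
  x=2: even, excluded
  x=3: odd, included
  x=4: even, excluded
  x=5: odd, included
  x=6: even, excluded
  x=7: odd, included
Therefore result = [1, 3, 5, 7].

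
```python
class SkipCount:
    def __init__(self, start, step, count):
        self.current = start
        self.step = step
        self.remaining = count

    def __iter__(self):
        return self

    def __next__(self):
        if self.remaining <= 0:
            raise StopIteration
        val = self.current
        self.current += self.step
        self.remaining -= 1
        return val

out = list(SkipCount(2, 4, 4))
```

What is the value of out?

Step 1: SkipCount starts at 2, increments by 4, for 4 steps:
  Yield 2, then current += 4
  Yield 6, then current += 4
  Yield 10, then current += 4
  Yield 14, then current += 4
Therefore out = [2, 6, 10, 14].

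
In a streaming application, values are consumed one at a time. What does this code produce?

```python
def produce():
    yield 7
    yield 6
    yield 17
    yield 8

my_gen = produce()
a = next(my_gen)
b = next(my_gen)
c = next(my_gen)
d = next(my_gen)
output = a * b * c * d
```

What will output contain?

Step 1: Create generator and consume all values:
  a = next(my_gen) = 7
  b = next(my_gen) = 6
  c = next(my_gen) = 17
  d = next(my_gen) = 8
Step 2: output = 7 * 6 * 17 * 8 = 5712.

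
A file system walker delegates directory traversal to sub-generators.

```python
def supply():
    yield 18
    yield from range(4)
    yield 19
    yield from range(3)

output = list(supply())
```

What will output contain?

Step 1: Trace yields in order:
  yield 18
  yield 0
  yield 1
  yield 2
  yield 3
  yield 19
  yield 0
  yield 1
  yield 2
Therefore output = [18, 0, 1, 2, 3, 19, 0, 1, 2].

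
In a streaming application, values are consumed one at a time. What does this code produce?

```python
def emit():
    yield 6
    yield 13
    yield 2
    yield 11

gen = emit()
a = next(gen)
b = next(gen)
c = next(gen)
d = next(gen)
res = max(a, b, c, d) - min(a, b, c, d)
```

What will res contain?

Step 1: Create generator and consume all values:
  a = next(gen) = 6
  b = next(gen) = 13
  c = next(gen) = 2
  d = next(gen) = 11
Step 2: max = 13, min = 2, res = 13 - 2 = 11.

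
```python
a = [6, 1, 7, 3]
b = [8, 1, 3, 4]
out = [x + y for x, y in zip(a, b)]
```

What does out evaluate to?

Step 1: Add corresponding elements:
  6 + 8 = 14
  1 + 1 = 2
  7 + 3 = 10
  3 + 4 = 7
Therefore out = [14, 2, 10, 7].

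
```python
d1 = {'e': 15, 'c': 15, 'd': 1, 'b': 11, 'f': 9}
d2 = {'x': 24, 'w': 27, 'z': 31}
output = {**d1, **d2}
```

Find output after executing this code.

Step 1: Merge d1 and d2 (d2 values override on key conflicts).
Step 2: d1 has keys ['e', 'c', 'd', 'b', 'f'], d2 has keys ['x', 'w', 'z'].
Therefore output = {'e': 15, 'c': 15, 'd': 1, 'b': 11, 'f': 9, 'x': 24, 'w': 27, 'z': 31}.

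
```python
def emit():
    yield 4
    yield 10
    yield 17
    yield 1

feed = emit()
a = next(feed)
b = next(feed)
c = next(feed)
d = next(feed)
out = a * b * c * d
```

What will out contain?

Step 1: Create generator and consume all values:
  a = next(feed) = 4
  b = next(feed) = 10
  c = next(feed) = 17
  d = next(feed) = 1
Step 2: out = 4 * 10 * 17 * 1 = 680.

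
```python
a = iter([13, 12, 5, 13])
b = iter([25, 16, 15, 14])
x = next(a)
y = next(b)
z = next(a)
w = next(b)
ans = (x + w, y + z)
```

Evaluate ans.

Step 1: a iterates [13, 12, 5, 13], b iterates [25, 16, 15, 14].
Step 2: x = next(a) = 13, y = next(b) = 25.
Step 3: z = next(a) = 12, w = next(b) = 16.
Step 4: ans = (13 + 16, 25 + 12) = (29, 37).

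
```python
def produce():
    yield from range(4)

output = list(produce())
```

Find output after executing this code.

Step 1: yield from delegates to the iterable, yielding each element.
Step 2: Collected values: [0, 1, 2, 3].
Therefore output = [0, 1, 2, 3].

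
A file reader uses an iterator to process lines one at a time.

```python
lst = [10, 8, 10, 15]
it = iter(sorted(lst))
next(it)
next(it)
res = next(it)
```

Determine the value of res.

Step 1: sorted([10, 8, 10, 15]) = [8, 10, 10, 15].
Step 2: Create iterator and skip 2 elements.
Step 3: next() returns 10.
Therefore res = 10.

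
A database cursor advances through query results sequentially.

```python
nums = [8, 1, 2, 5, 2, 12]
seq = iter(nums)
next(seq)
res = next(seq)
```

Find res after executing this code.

Step 1: Create iterator over [8, 1, 2, 5, 2, 12].
Step 2: next() consumes 8.
Step 3: next() returns 1.
Therefore res = 1.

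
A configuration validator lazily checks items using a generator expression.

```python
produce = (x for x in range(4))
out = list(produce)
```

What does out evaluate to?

Step 1: Generator expression iterates range(4): [0, 1, 2, 3].
Step 2: list() collects all values.
Therefore out = [0, 1, 2, 3].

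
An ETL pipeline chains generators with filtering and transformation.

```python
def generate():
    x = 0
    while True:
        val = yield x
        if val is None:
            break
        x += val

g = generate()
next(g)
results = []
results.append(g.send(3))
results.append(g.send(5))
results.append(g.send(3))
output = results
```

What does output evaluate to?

Step 1: next(g) -> yield 0.
Step 2: send(3) -> x = 3, yield 3.
Step 3: send(5) -> x = 8, yield 8.
Step 4: send(3) -> x = 11, yield 11.
Therefore output = [3, 8, 11].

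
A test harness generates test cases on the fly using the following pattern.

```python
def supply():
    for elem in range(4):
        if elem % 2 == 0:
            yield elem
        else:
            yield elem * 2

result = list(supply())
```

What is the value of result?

Step 1: For each elem in range(4), yield elem if even, else elem*2:
  elem=0 (even): yield 0
  elem=1 (odd): yield 1*2 = 2
  elem=2 (even): yield 2
  elem=3 (odd): yield 3*2 = 6
Therefore result = [0, 2, 2, 6].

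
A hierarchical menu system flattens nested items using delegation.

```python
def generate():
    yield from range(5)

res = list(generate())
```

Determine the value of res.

Step 1: yield from delegates to the iterable, yielding each element.
Step 2: Collected values: [0, 1, 2, 3, 4].
Therefore res = [0, 1, 2, 3, 4].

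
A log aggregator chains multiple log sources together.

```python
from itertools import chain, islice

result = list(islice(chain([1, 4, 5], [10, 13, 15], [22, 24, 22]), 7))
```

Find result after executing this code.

Step 1: chain([1, 4, 5], [10, 13, 15], [22, 24, 22]) = [1, 4, 5, 10, 13, 15, 22, 24, 22].
Step 2: islice takes first 7 elements: [1, 4, 5, 10, 13, 15, 22].
Therefore result = [1, 4, 5, 10, 13, 15, 22].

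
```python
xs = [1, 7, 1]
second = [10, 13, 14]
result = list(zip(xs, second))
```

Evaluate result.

Step 1: zip pairs elements at same index:
  Index 0: (1, 10)
  Index 1: (7, 13)
  Index 2: (1, 14)
Therefore result = [(1, 10), (7, 13), (1, 14)].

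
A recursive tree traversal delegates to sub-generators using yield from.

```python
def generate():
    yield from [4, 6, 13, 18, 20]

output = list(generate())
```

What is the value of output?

Step 1: yield from delegates to the iterable, yielding each element.
Step 2: Collected values: [4, 6, 13, 18, 20].
Therefore output = [4, 6, 13, 18, 20].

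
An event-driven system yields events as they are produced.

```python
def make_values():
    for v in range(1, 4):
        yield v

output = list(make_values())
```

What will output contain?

Step 1: The generator yields each value from range(1, 4).
Step 2: list() consumes all yields: [1, 2, 3].
Therefore output = [1, 2, 3].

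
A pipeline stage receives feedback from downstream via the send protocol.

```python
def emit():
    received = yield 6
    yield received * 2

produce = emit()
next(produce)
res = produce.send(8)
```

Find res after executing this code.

Step 1: next(produce) advances to first yield, producing 6.
Step 2: send(8) resumes, received = 8.
Step 3: yield received * 2 = 8 * 2 = 16.
Therefore res = 16.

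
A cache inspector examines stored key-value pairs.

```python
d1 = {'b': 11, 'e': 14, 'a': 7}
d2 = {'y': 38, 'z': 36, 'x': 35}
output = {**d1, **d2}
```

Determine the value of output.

Step 1: Merge d1 and d2 (d2 values override on key conflicts).
Step 2: d1 has keys ['b', 'e', 'a'], d2 has keys ['y', 'z', 'x'].
Therefore output = {'b': 11, 'e': 14, 'a': 7, 'y': 38, 'z': 36, 'x': 35}.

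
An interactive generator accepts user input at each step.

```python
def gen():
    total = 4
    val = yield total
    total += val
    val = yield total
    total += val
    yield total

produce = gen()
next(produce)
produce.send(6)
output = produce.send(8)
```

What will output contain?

Step 1: next() -> yield total=4.
Step 2: send(6) -> val=6, total = 4+6 = 10, yield 10.
Step 3: send(8) -> val=8, total = 10+8 = 18, yield 18.
Therefore output = 18.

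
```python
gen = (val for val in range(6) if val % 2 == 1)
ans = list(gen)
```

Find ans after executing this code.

Step 1: Filter range(6) keeping only odd values:
  val=0: even, excluded
  val=1: odd, included
  val=2: even, excluded
  val=3: odd, included
  val=4: even, excluded
  val=5: odd, included
Therefore ans = [1, 3, 5].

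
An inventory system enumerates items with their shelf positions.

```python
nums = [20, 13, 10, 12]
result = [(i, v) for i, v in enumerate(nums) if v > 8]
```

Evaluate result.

Step 1: Filter enumerate([20, 13, 10, 12]) keeping v > 8:
  (0, 20): 20 > 8, included
  (1, 13): 13 > 8, included
  (2, 10): 10 > 8, included
  (3, 12): 12 > 8, included
Therefore result = [(0, 20), (1, 13), (2, 10), (3, 12)].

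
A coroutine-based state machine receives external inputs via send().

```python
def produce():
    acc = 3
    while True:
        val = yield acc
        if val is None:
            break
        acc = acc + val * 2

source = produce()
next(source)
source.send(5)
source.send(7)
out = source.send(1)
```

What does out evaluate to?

Step 1: next() -> yield acc=3.
Step 2: send(5) -> val=5, acc = 3 + 5*2 = 13, yield 13.
Step 3: send(7) -> val=7, acc = 13 + 7*2 = 27, yield 27.
Step 4: send(1) -> val=1, acc = 27 + 1*2 = 29, yield 29.
Therefore out = 29.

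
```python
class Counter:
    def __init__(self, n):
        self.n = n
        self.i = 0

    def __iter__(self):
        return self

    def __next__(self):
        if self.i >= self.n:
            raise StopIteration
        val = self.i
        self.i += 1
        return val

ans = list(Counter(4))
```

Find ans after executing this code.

Step 1: Counter(4) creates an iterator counting 0 to 3.
Step 2: list() consumes all values: [0, 1, 2, 3].
Therefore ans = [0, 1, 2, 3].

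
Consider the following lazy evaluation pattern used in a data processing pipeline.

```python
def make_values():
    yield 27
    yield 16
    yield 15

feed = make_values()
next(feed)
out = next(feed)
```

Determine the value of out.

Step 1: make_values() creates a generator.
Step 2: next(feed) yields 27 (consumed and discarded).
Step 3: next(feed) yields 16, assigned to out.
Therefore out = 16.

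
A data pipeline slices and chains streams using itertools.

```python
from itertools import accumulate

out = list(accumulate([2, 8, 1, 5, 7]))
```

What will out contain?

Step 1: accumulate computes running sums:
  + 2 = 2
  + 8 = 10
  + 1 = 11
  + 5 = 16
  + 7 = 23
Therefore out = [2, 10, 11, 16, 23].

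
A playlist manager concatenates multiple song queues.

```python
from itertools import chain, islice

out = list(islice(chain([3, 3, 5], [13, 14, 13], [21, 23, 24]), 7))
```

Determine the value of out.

Step 1: chain([3, 3, 5], [13, 14, 13], [21, 23, 24]) = [3, 3, 5, 13, 14, 13, 21, 23, 24].
Step 2: islice takes first 7 elements: [3, 3, 5, 13, 14, 13, 21].
Therefore out = [3, 3, 5, 13, 14, 13, 21].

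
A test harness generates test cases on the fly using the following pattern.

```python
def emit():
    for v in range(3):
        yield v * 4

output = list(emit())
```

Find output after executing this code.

Step 1: For each v in range(3), yield v * 4:
  v=0: yield 0 * 4 = 0
  v=1: yield 1 * 4 = 4
  v=2: yield 2 * 4 = 8
Therefore output = [0, 4, 8].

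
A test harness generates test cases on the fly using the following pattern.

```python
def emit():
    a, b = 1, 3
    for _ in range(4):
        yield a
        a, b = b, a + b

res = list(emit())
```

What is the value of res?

Step 1: Fibonacci-like sequence starting with a=1, b=3:
  Iteration 1: yield a=1, then a,b = 3,4
  Iteration 2: yield a=3, then a,b = 4,7
  Iteration 3: yield a=4, then a,b = 7,11
  Iteration 4: yield a=7, then a,b = 11,18
Therefore res = [1, 3, 4, 7].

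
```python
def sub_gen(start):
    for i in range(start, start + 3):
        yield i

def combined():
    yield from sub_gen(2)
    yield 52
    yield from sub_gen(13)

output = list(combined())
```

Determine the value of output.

Step 1: combined() delegates to sub_gen(2):
  yield 2
  yield 3
  yield 4
Step 2: yield 52
Step 3: Delegates to sub_gen(13):
  yield 13
  yield 14
  yield 15
Therefore output = [2, 3, 4, 52, 13, 14, 15].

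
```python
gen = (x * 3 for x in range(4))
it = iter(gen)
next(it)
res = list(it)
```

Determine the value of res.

Step 1: Generator produces [0, 3, 6, 9].
Step 2: next(it) consumes first element (0).
Step 3: list(it) collects remaining: [3, 6, 9].
Therefore res = [3, 6, 9].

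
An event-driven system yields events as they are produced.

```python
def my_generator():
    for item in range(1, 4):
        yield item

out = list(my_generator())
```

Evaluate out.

Step 1: The generator yields each value from range(1, 4).
Step 2: list() consumes all yields: [1, 2, 3].
Therefore out = [1, 2, 3].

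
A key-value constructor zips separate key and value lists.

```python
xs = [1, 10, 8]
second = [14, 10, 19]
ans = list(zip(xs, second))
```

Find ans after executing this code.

Step 1: zip pairs elements at same index:
  Index 0: (1, 14)
  Index 1: (10, 10)
  Index 2: (8, 19)
Therefore ans = [(1, 14), (10, 10), (8, 19)].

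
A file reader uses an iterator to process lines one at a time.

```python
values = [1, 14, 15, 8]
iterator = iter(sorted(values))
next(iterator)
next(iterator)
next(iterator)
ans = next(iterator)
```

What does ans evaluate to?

Step 1: sorted([1, 14, 15, 8]) = [1, 8, 14, 15].
Step 2: Create iterator and skip 3 elements.
Step 3: next() returns 15.
Therefore ans = 15.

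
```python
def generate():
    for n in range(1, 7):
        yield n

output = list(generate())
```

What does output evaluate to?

Step 1: The generator yields each value from range(1, 7).
Step 2: list() consumes all yields: [1, 2, 3, 4, 5, 6].
Therefore output = [1, 2, 3, 4, 5, 6].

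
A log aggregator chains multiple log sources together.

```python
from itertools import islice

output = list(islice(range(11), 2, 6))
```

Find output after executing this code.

Step 1: islice(range(11), 2, 6) takes elements at indices [2, 6).
Step 2: Elements: [2, 3, 4, 5].
Therefore output = [2, 3, 4, 5].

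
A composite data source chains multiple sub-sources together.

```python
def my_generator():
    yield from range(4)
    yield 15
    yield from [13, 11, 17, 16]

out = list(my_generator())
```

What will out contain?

Step 1: Trace yields in order:
  yield 0
  yield 1
  yield 2
  yield 3
  yield 15
  yield 13
  yield 11
  yield 17
  yield 16
Therefore out = [0, 1, 2, 3, 15, 13, 11, 17, 16].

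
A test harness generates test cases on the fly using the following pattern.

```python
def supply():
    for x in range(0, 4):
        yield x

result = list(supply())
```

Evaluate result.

Step 1: The generator yields each value from range(0, 4).
Step 2: list() consumes all yields: [0, 1, 2, 3].
Therefore result = [0, 1, 2, 3].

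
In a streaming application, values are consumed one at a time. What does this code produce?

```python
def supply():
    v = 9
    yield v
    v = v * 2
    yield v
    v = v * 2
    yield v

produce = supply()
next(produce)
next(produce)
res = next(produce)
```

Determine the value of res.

Step 1: Trace through generator execution:
  Yield 1: v starts at 9, yield 9
  Yield 2: v = 9 * 2 = 18, yield 18
  Yield 3: v = 18 * 2 = 36, yield 36
Step 2: First next() gets 9, second next() gets the second value, third next() yields 36.
Therefore res = 36.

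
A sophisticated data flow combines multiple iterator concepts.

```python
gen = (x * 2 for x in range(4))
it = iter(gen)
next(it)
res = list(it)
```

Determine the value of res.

Step 1: Generator produces [0, 2, 4, 6].
Step 2: next(it) consumes first element (0).
Step 3: list(it) collects remaining: [2, 4, 6].
Therefore res = [2, 4, 6].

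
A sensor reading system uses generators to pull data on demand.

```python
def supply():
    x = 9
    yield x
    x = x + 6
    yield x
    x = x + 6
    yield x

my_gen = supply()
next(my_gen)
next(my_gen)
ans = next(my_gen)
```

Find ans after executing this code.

Step 1: Trace through generator execution:
  Yield 1: x starts at 9, yield 9
  Yield 2: x = 9 + 6 = 15, yield 15
  Yield 3: x = 15 + 6 = 21, yield 21
Step 2: First next() gets 9, second next() gets the second value, third next() yields 21.
Therefore ans = 21.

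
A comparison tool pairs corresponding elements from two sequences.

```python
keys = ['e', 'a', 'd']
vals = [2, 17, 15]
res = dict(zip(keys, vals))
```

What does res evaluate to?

Step 1: zip pairs keys with values:
  'e' -> 2
  'a' -> 17
  'd' -> 15
Therefore res = {'e': 2, 'a': 17, 'd': 15}.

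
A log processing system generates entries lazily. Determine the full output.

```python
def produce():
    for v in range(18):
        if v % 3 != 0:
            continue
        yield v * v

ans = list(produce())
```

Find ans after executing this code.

Step 1: Only yield v**2 when v is divisible by 3:
  v=0: 0 % 3 == 0, yield 0**2 = 0
  v=3: 3 % 3 == 0, yield 3**2 = 9
  v=6: 6 % 3 == 0, yield 6**2 = 36
  v=9: 9 % 3 == 0, yield 9**2 = 81
  v=12: 12 % 3 == 0, yield 12**2 = 144
  v=15: 15 % 3 == 0, yield 15**2 = 225
Therefore ans = [0, 9, 36, 81, 144, 225].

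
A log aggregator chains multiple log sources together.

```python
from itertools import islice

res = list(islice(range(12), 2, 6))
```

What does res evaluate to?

Step 1: islice(range(12), 2, 6) takes elements at indices [2, 6).
Step 2: Elements: [2, 3, 4, 5].
Therefore res = [2, 3, 4, 5].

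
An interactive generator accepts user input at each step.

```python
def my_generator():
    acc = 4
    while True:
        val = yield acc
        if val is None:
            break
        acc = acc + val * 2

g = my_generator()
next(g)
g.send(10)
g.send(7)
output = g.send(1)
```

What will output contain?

Step 1: next() -> yield acc=4.
Step 2: send(10) -> val=10, acc = 4 + 10*2 = 24, yield 24.
Step 3: send(7) -> val=7, acc = 24 + 7*2 = 38, yield 38.
Step 4: send(1) -> val=1, acc = 38 + 1*2 = 40, yield 40.
Therefore output = 40.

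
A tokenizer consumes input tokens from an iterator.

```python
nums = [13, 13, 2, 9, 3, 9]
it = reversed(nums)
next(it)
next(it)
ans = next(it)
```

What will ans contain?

Step 1: reversed([13, 13, 2, 9, 3, 9]) gives iterator: [9, 3, 9, 2, 13, 13].
Step 2: First next() = 9, second next() = 3.
Step 3: Third next() = 9.
Therefore ans = 9.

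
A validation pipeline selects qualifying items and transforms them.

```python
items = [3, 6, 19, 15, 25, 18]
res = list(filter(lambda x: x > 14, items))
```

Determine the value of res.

Step 1: Filter elements > 14:
  3: removed
  6: removed
  19: kept
  15: kept
  25: kept
  18: kept
Therefore res = [19, 15, 25, 18].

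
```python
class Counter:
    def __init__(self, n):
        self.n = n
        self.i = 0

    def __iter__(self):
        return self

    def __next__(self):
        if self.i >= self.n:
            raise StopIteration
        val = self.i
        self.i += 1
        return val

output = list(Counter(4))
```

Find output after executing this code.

Step 1: Counter(4) creates an iterator counting 0 to 3.
Step 2: list() consumes all values: [0, 1, 2, 3].
Therefore output = [0, 1, 2, 3].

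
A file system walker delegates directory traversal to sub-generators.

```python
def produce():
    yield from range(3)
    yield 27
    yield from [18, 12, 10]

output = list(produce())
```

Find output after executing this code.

Step 1: Trace yields in order:
  yield 0
  yield 1
  yield 2
  yield 27
  yield 18
  yield 12
  yield 10
Therefore output = [0, 1, 2, 27, 18, 12, 10].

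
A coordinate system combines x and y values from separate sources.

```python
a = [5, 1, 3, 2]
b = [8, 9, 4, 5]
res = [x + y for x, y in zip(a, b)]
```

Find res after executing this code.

Step 1: Add corresponding elements:
  5 + 8 = 13
  1 + 9 = 10
  3 + 4 = 7
  2 + 5 = 7
Therefore res = [13, 10, 7, 7].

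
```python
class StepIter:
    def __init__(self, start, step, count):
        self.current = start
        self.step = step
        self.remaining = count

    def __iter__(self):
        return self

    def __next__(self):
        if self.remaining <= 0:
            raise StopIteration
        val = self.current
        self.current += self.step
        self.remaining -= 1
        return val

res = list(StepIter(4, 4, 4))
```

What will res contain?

Step 1: StepIter starts at 4, increments by 4, for 4 steps:
  Yield 4, then current += 4
  Yield 8, then current += 4
  Yield 12, then current += 4
  Yield 16, then current += 4
Therefore res = [4, 8, 12, 16].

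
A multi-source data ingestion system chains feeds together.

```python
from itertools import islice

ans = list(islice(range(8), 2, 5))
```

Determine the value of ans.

Step 1: islice(range(8), 2, 5) takes elements at indices [2, 5).
Step 2: Elements: [2, 3, 4].
Therefore ans = [2, 3, 4].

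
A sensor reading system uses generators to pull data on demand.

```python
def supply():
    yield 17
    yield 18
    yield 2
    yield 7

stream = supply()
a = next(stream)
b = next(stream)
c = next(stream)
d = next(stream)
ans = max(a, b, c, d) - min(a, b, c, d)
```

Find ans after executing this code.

Step 1: Create generator and consume all values:
  a = next(stream) = 17
  b = next(stream) = 18
  c = next(stream) = 2
  d = next(stream) = 7
Step 2: max = 18, min = 2, ans = 18 - 2 = 16.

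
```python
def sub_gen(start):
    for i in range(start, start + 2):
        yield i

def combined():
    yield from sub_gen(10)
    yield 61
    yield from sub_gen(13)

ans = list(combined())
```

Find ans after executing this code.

Step 1: combined() delegates to sub_gen(10):
  yield 10
  yield 11
Step 2: yield 61
Step 3: Delegates to sub_gen(13):
  yield 13
  yield 14
Therefore ans = [10, 11, 61, 13, 14].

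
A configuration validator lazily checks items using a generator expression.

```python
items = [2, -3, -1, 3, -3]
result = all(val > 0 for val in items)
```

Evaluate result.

Step 1: Check val > 0 for each element in [2, -3, -1, 3, -3]:
  2 > 0: True
  -3 > 0: False
  -1 > 0: False
  3 > 0: True
  -3 > 0: False
Step 2: all() returns False.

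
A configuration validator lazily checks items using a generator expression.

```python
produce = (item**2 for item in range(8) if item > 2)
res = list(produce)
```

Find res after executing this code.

Step 1: For range(8), keep item > 2, then square:
  item=0: 0 <= 2, excluded
  item=1: 1 <= 2, excluded
  item=2: 2 <= 2, excluded
  item=3: 3 > 2, yield 3**2 = 9
  item=4: 4 > 2, yield 4**2 = 16
  item=5: 5 > 2, yield 5**2 = 25
  item=6: 6 > 2, yield 6**2 = 36
  item=7: 7 > 2, yield 7**2 = 49
Therefore res = [9, 16, 25, 36, 49].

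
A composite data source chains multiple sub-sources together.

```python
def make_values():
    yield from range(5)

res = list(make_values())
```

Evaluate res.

Step 1: yield from delegates to the iterable, yielding each element.
Step 2: Collected values: [0, 1, 2, 3, 4].
Therefore res = [0, 1, 2, 3, 4].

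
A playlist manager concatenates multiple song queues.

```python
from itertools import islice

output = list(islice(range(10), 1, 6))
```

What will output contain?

Step 1: islice(range(10), 1, 6) takes elements at indices [1, 6).
Step 2: Elements: [1, 2, 3, 4, 5].
Therefore output = [1, 2, 3, 4, 5].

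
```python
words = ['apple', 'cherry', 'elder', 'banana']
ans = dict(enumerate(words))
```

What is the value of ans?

Step 1: enumerate pairs indices with words:
  0 -> 'apple'
  1 -> 'cherry'
  2 -> 'elder'
  3 -> 'banana'
Therefore ans = {0: 'apple', 1: 'cherry', 2: 'elder', 3: 'banana'}.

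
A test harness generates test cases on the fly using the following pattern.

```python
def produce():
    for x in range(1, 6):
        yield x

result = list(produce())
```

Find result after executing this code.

Step 1: The generator yields each value from range(1, 6).
Step 2: list() consumes all yields: [1, 2, 3, 4, 5].
Therefore result = [1, 2, 3, 4, 5].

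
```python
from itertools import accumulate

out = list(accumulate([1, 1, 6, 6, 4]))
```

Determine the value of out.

Step 1: accumulate computes running sums:
  + 1 = 1
  + 1 = 2
  + 6 = 8
  + 6 = 14
  + 4 = 18
Therefore out = [1, 2, 8, 14, 18].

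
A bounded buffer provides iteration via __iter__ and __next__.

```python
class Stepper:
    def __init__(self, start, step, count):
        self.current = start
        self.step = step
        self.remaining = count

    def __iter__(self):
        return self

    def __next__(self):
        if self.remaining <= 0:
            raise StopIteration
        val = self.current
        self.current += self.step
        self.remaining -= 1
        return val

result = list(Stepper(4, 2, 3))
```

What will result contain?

Step 1: Stepper starts at 4, increments by 2, for 3 steps:
  Yield 4, then current += 2
  Yield 6, then current += 2
  Yield 8, then current += 2
Therefore result = [4, 6, 8].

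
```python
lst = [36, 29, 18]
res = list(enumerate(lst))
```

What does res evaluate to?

Step 1: enumerate pairs each element with its index:
  (0, 36)
  (1, 29)
  (2, 18)
Therefore res = [(0, 36), (1, 29), (2, 18)].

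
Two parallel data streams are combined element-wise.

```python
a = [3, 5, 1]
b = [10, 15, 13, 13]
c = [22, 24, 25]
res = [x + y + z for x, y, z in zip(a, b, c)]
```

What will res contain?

Step 1: zip three lists (truncates to shortest, len=3):
  3 + 10 + 22 = 35
  5 + 15 + 24 = 44
  1 + 13 + 25 = 39
Therefore res = [35, 44, 39].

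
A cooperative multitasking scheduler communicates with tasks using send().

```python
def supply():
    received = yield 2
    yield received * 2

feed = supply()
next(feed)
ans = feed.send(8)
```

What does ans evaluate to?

Step 1: next(feed) advances to first yield, producing 2.
Step 2: send(8) resumes, received = 8.
Step 3: yield received * 2 = 8 * 2 = 16.
Therefore ans = 16.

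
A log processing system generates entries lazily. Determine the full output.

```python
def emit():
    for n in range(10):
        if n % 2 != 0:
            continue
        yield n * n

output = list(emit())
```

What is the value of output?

Step 1: Only yield n**2 when n is divisible by 2:
  n=0: 0 % 2 == 0, yield 0**2 = 0
  n=2: 2 % 2 == 0, yield 2**2 = 4
  n=4: 4 % 2 == 0, yield 4**2 = 16
  n=6: 6 % 2 == 0, yield 6**2 = 36
  n=8: 8 % 2 == 0, yield 8**2 = 64
Therefore output = [0, 4, 16, 36, 64].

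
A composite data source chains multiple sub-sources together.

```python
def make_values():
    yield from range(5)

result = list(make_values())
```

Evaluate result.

Step 1: yield from delegates to the iterable, yielding each element.
Step 2: Collected values: [0, 1, 2, 3, 4].
Therefore result = [0, 1, 2, 3, 4].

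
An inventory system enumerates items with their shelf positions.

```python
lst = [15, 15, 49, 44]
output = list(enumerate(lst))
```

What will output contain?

Step 1: enumerate pairs each element with its index:
  (0, 15)
  (1, 15)
  (2, 49)
  (3, 44)
Therefore output = [(0, 15), (1, 15), (2, 49), (3, 44)].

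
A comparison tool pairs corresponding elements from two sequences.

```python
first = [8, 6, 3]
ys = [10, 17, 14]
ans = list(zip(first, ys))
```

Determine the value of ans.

Step 1: zip pairs elements at same index:
  Index 0: (8, 10)
  Index 1: (6, 17)
  Index 2: (3, 14)
Therefore ans = [(8, 10), (6, 17), (3, 14)].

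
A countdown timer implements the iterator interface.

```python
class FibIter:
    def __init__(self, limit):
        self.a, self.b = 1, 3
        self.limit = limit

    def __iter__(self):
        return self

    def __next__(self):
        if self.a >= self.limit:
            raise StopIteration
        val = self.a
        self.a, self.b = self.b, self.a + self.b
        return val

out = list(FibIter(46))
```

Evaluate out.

Step 1: Fibonacci-like sequence (a=1, b=3) until >= 46:
  Yield 1, then a,b = 3,4
  Yield 3, then a,b = 4,7
  Yield 4, then a,b = 7,11
  Yield 7, then a,b = 11,18
  Yield 11, then a,b = 18,29
  Yield 18, then a,b = 29,47
  Yield 29, then a,b = 47,76
Step 2: 47 >= 46, stop.
Therefore out = [1, 3, 4, 7, 11, 18, 29].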